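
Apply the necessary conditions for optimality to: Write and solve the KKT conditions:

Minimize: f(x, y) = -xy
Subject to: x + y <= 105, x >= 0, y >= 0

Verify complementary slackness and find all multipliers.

Problem: min -xy s.t. x + y <= 105 (multiplier lambda), x >= 0 (mu_x), y >= 0 (mu_y)
KKT stationarity: -y + lambda - mu_x = 0, -x + lambda - mu_y = 0, with lambda, mu_x, mu_y >= 0
Complementary slackness: lambda*(x + y - 105) = 0, mu_x*x = 0, mu_y*y = 0
If lambda = 0: y = -mu_x <= 0 and x = -mu_y <= 0 force x = y = 0 with f = 0; but x = y = 105/2 is feasible with f = -11025/4 < 0, so this is not the minimum. Hence lambda > 0 and x + y = 105.
Try x > 0, y > 0 (so mu_x = mu_y = 0): y = lambda, x = lambda => x = y = lambda
x + y = 105 => 2*lambda = 105 => lambda = 105/2
x* = y* = 105/2 > 0, consistent with mu_x = mu_y = 0.
(Any feasible point with x = 0 or y = 0 has f = 0 > -11025/4, so the minimum is not on those boundaries.)
min(-xy) = -11025/4 (i.e. max xy = 11025/4)
Multipliers: lambda = 105/2, mu_x = 0, mu_y = 0
Complementary slackness: lambda*(x + y - 105) = 105/2*(105/2 + 105/2 - 105) = 0, mu_x*x = 0*105/2 = 0, mu_y*y = 0*105/2 = 0. Satisfied.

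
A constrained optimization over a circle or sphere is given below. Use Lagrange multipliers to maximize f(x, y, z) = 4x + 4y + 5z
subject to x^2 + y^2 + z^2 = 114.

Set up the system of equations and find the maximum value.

Lagrange conditions: 4 = 2*lambda*x, 4 = 2*lambda*y, 5 = 2*lambda*z
So x:4 = y:4 = z:5, i.e. x = 4t, y = 4t, z = 5t
Constraint: t^2*(4^2 + 4^2 + 5^2) = 114
  t^2 * 57 = 114  =>  t = sqrt(2)
Maximum = 4*4t + 4*4t + 5*5t = 57*sqrt(2) = sqrt(6498)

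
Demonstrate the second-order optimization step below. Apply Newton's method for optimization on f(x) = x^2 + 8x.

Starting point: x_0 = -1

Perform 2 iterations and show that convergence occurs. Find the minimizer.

f(x) = x^2 + 8x, f'(x) = 2x + (8), f''(x) = 2
Step 1: f'(-1) = 6, x_1 = -1 - 6/2 = -4
Step 2: f'(-4) = 0, x_2 = -4 (converged)
Newton's method converges in 1 step for quadratics.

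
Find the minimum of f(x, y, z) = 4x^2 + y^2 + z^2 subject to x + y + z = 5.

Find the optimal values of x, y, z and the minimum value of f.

Using Lagrange multipliers on f = 4x^2 + y^2 + z^2 with constraint x + y + z = 5:
Conditions: 2*4*x = lambda, 2*1*y = lambda, 2*1*z = lambda
So x = lambda/8, y = lambda/2, z = lambda/2
Substituting into constraint: lambda * (9/8) = 5
lambda = 40/9
x = 5/9, y = 20/9, z = 20/9
Minimum value = 100/9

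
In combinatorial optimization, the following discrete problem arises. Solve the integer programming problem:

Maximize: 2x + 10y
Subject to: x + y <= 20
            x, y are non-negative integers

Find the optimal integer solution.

Objective: 2x + 10y, constraint: x + y <= 20
Coefficient of y is 10 > coefficient of x is 2, so allocate the entire budget to y.
Optimal: x = 0, y = 20, value = 200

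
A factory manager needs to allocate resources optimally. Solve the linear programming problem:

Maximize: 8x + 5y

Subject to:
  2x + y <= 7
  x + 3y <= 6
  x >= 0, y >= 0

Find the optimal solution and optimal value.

Feasible vertices: (0, 0), (0, 2), (3, 1), (7/2, 0)
Objective 8x + 5y at each:
  (0, 0): 0
  (0, 2): 10
  (3, 1): 29
  (7/2, 0): 28
Maximum is 29 at (3, 1).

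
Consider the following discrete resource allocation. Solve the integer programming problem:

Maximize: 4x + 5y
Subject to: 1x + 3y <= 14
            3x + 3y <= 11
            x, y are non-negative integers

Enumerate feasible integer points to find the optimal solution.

Constraint 1: 1x + 3y <= 14
Constraint 2: 3x + 3y <= 11
Feasible x range (need y >= 0): 0 <= x <= min(14/1, 11/3) => x in {0, ..., 3}.
Enumerate feasible integer points row by row (the coefficient of y is 5 > 0, so for each x the largest feasible y gives the best value):
  x = 0: y <= min((14 - 1*0)/3, (11 - 3*0)/3) => y in {0, ..., 3}; best 4*0 + 5*3 = 15
  x = 1: y <= min((14 - 1*1)/3, (11 - 3*1)/3) => y in {0, ..., 2}; best 4*1 + 5*2 = 14
  x = 2: y <= min((14 - 1*2)/3, (11 - 3*2)/3) => y in {0, ..., 1}; best 4*2 + 5*1 = 13
  x = 3: y <= min((14 - 1*3)/3, (11 - 3*3)/3) => y in {0}; best 4*3 + 5*0 = 12
The maximum 4x + 5y = 15 is achieved at x = 0, y = 3.
Check: 1*0 + 3*3 = 9 <= 14 and 3*0 + 3*3 = 9 <= 11.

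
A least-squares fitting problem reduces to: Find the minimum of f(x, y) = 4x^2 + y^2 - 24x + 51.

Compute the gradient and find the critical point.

f(x,y) = 4x^2 + y^2 - 24x + 51
df/dx = 8x + (-24) = 0  =>  x = 3
df/dy = 2y + (0) = 0  =>  y = 0
f(3, 0) = 4*(3)^2 + 1*(0)^2 + -24*(3) + 51 = 15
Hessian is diagonal with entries 8, 2 > 0, so this is a minimum.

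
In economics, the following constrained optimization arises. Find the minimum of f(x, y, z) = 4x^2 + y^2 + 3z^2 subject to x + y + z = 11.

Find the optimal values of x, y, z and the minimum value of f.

Using Lagrange multipliers on f = 4x^2 + y^2 + 3z^2 with constraint x + y + z = 11:
Conditions: 2*4*x = lambda, 2*1*y = lambda, 2*3*z = lambda
So x = lambda/8, y = lambda/2, z = lambda/6
Substituting into constraint: lambda * (19/24) = 11
lambda = 264/19
x = 33/19, y = 132/19, z = 44/19
Minimum value = 1452/19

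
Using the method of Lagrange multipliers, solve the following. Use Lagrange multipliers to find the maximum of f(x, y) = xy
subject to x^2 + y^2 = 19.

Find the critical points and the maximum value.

Lagrange conditions: y = 2*lambda*x and x = 2*lambda*y
If x = 0 then y = 0, violating the constraint, so x, y != 0.
Dividing: y/x = x/y => x^2 = y^2 => y = x or y = -x
Constraint: 2x^2 = 19 => x^2 = 19/2 => x = +/-sqrt(19/2)
Critical points: (sqrt(19/2), sqrt(19/2)), (-sqrt(19/2), -sqrt(19/2)), (sqrt(19/2), -sqrt(19/2)), (-sqrt(19/2), sqrt(19/2))
  y = x:  xy = x^2 = 19/2  at (sqrt(19/2), sqrt(19/2)) and (-sqrt(19/2), -sqrt(19/2))
  y = -x: xy = -x^2 = -19/2 at (sqrt(19/2), -sqrt(19/2)) and (-sqrt(19/2), sqrt(19/2))
Maximum xy = 19/2 at (sqrt(19/2), sqrt(19/2)) and (-sqrt(19/2), -sqrt(19/2))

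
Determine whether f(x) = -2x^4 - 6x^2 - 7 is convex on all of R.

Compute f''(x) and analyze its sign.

f(x) = -2x^4 - 6x^2 - 7
f'(x) = -8x^3 + -12x
f''(x) = -24x^2 + -12
f''(x) = -24x^2 + -12 <= -12 < 0 for all x
Therefore, f is concave on R.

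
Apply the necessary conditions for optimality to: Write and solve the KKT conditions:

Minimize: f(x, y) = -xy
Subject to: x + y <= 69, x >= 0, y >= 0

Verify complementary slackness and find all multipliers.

Problem: min -xy s.t. x + y <= 69 (multiplier lambda), x >= 0 (mu_x), y >= 0 (mu_y)
KKT stationarity: -y + lambda - mu_x = 0, -x + lambda - mu_y = 0, with lambda, mu_x, mu_y >= 0
Complementary slackness: lambda*(x + y - 69) = 0, mu_x*x = 0, mu_y*y = 0
If lambda = 0: y = -mu_x <= 0 and x = -mu_y <= 0 force x = y = 0 with f = 0; but x = y = 69/2 is feasible with f = -4761/4 < 0, so this is not the minimum. Hence lambda > 0 and x + y = 69.
Try x > 0, y > 0 (so mu_x = mu_y = 0): y = lambda, x = lambda => x = y = lambda
x + y = 69 => 2*lambda = 69 => lambda = 69/2
x* = y* = 69/2 > 0, consistent with mu_x = mu_y = 0.
(Any feasible point with x = 0 or y = 0 has f = 0 > -4761/4, so the minimum is not on those boundaries.)
min(-xy) = -4761/4 (i.e. max xy = 4761/4)
Multipliers: lambda = 69/2, mu_x = 0, mu_y = 0
Complementary slackness: lambda*(x + y - 69) = 69/2*(69/2 + 69/2 - 69) = 0, mu_x*x = 0*69/2 = 0, mu_y*y = 0*69/2 = 0. Satisfied.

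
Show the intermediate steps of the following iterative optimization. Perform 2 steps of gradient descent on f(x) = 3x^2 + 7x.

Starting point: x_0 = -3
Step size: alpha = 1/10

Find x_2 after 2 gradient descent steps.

f(x) = 3x^2 + 7x, f'(x) = 6x + (7)
Step 1: f'(-3) = -11, x_1 = -3 - 1/10 * -11 = -19/10
Step 2: f'(-19/10) = -22/5, x_2 = -19/10 - 1/10 * -22/5 = -73/50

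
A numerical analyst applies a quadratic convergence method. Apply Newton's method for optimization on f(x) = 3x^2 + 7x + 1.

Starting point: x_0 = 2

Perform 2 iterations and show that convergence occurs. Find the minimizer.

f(x) = 3x^2 + 7x + 1, f'(x) = 6x + (7), f''(x) = 6
Step 1: f'(2) = 19, x_1 = 2 - 19/6 = -7/6
Step 2: f'(-7/6) = 0, x_2 = -7/6 (converged)
Newton's method converges in 1 step for quadratics.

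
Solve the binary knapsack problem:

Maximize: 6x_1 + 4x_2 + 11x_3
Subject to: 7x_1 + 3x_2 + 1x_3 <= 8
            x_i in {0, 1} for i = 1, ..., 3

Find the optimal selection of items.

Items: item 1 (v=6, w=7), item 2 (v=4, w=3), item 3 (v=11, w=1)
Capacity: 8
Checking all 8 subsets (w = total weight, v = total value):
  {}: w = 0, v = 0
  {1}: w = 7, v = 6
  {2}: w = 3, v = 4
  {3}: w = 1, v = 11
  {1, 2}: w = 10 > 8, infeasible
  {1, 3}: w = 8, v = 17
  {2, 3}: w = 4, v = 15
  {1, 2, 3}: w = 11 > 8, infeasible
Best feasible subset: items [1, 3]
Total weight: 8 <= 8, total value: 17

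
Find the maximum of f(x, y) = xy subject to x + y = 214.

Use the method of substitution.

Substitute y = 214 - x into f(x,y) = xy:
g(x) = x(214 - x) = 214x - x^2
g'(x) = 214 - 2x = 0  =>  x = 107
y = 214 - 107 = 107
Maximum value = 107 * 107 = 11449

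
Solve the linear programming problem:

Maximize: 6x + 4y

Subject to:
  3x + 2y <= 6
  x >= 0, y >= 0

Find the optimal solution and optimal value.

The feasible region has vertices at [(0, 0), (2, 0), (0, 3)].
Checking objective 6x + 4y at each vertex:
  (0, 0): 6*0 + 4*0 = 0
  (2, 0): 6*2 + 4*0 = 12
  (0, 3): 6*0 + 4*3 = 12
Maximum is 12 at (2, 0).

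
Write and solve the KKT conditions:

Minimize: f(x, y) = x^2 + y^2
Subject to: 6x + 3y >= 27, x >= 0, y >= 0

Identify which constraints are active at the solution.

KKT conditions for min x^2 + y^2 s.t. 6x + 3y >= 27, x >= 0, y >= 0:
Stationarity: 2x = mu*6 + mu_x, 2y = mu*3 + mu_y, with mu, mu_x, mu_y >= 0
Complementary slackness: mu*(6x + 3y - 27) = 0, mu_x*x = 0, mu_y*y = 0
(0, 0) is infeasible (6*0 + 3*0 < 27), so if mu = 0 stationarity would force x = mu_x/2 >= 0, y = mu_y/2 >= 0 with mu_x*x = mu_y*y = 0, i.e. x = y = 0: contradiction. Hence mu > 0 and 6x + 3y = 27 is active.
Try x > 0, y > 0 (so mu_x = mu_y = 0): x = 6*mu/2, y = 3*mu/2
Substitute: 6*(6*mu/2) + 3*(3*mu/2) = 27
  mu*45/2 = 27 => mu = 6/5
x* = 18/5 > 0, y* = 9/5 > 0, consistent with mu_x = mu_y = 0.
f is convex and the constraints are linear, so this KKT point is the global minimum.
f* = 81/5
Active constraints: 6x + 3y >= 27 (holds with equality, mu = 6/5 > 0); x >= 0 and y >= 0 are inactive (mu_x = mu_y = 0).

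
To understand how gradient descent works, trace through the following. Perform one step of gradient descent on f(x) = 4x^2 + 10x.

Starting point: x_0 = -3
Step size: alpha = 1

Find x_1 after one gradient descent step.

f(x) = 4x^2 + 10x
f'(x) = 8x + 10
f'(-3) = 8*-3 + (10) = -14
x_1 = x_0 - alpha * f'(x_0) = -3 - 1 * -14 = 11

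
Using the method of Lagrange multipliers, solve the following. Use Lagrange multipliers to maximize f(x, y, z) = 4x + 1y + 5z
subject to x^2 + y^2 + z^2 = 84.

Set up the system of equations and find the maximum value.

Lagrange conditions: 4 = 2*lambda*x, 1 = 2*lambda*y, 5 = 2*lambda*z
So x:4 = y:1 = z:5, i.e. x = 4t, y = 1t, z = 5t
Constraint: t^2*(4^2 + 1^2 + 5^2) = 84
  t^2 * 42 = 84  =>  t = sqrt(2)
Maximum = 4*4t + 1*1t + 5*5t = 42*sqrt(2) = sqrt(3528)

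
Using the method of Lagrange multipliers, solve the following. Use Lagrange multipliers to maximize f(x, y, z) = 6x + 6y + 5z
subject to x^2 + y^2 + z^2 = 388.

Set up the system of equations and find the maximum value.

Lagrange conditions: 6 = 2*lambda*x, 6 = 2*lambda*y, 5 = 2*lambda*z
So x:6 = y:6 = z:5, i.e. x = 6t, y = 6t, z = 5t
Constraint: t^2*(6^2 + 6^2 + 5^2) = 388
  t^2 * 97 = 388  =>  t = sqrt(4)
Maximum = 6*6t + 6*6t + 5*5t = 97*sqrt(4) = 194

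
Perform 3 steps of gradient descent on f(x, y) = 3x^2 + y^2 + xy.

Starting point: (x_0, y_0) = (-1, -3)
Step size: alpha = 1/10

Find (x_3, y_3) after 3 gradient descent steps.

f(x,y) = 3x^2 + y^2 + xy
grad_x = 6x + 1y, grad_y = 2y + 1x
Step 1: grad = (-9, -7), (-1/10, -23/10)
Step 2: grad = (-29/10, -47/10), (19/100, -183/100)
Step 3: grad = (-69/100, -347/100), (259/1000, -1483/1000)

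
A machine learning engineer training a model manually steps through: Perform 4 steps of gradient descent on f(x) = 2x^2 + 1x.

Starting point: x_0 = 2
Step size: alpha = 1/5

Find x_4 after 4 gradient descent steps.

f(x) = 2x^2 + 1x, f'(x) = 4x + (1)
Step 1: f'(2) = 9, x_1 = 2 - 1/5 * 9 = 1/5
Step 2: f'(1/5) = 9/5, x_2 = 1/5 - 1/5 * 9/5 = -4/25
Step 3: f'(-4/25) = 9/25, x_3 = -4/25 - 1/5 * 9/25 = -29/125
Step 4: f'(-29/125) = 9/125, x_4 = -29/125 - 1/5 * 9/125 = -154/625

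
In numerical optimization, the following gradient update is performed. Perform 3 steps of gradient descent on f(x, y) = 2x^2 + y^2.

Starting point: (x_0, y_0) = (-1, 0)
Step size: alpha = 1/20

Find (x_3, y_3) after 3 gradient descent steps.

f(x,y) = 2x^2 + y^2
grad_x = 4x + 0y, grad_y = 2y + 0x
Step 1: grad = (-4, 0), (-4/5, 0)
Step 2: grad = (-16/5, 0), (-16/25, 0)
Step 3: grad = (-64/25, 0), (-64/125, 0)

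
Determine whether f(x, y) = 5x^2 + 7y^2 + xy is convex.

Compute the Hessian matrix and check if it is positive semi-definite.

f(x,y) = 5x^2 + 7y^2 + xy
Hessian H = [[10, 1], [1, 14]]
trace(H) = 24, det(H) = 139
Eigenvalues: (24 +/- sqrt(20)) / 2 = 14.24, 9.764
Since both eigenvalues > 0, f is convex.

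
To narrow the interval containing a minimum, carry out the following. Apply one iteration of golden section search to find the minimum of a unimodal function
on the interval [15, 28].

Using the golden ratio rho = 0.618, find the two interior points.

Golden section search on [15, 28].
Golden ratio rho = 0.618 (approx).
Interior points:
  x_1 = 15 + (1-0.618)*13 = 19.9660
  x_2 = 15 + 0.618*13 = 23.0340
Compare f(x_1) and f(x_2) to determine which subinterval to keep.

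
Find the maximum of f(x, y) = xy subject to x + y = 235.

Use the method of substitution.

Substitute y = 235 - x into f(x,y) = xy:
g(x) = x(235 - x) = 235x - x^2
g'(x) = 235 - 2x = 0  =>  x = 235/2
y = 235 - 235/2 = 235/2
Maximum value = (235/2) * (235/2) = 55225/4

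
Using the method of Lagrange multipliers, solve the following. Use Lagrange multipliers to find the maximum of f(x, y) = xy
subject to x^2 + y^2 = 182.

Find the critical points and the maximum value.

Lagrange conditions: y = 2*lambda*x and x = 2*lambda*y
If x = 0 then y = 0, violating the constraint, so x, y != 0.
Dividing: y/x = x/y => x^2 = y^2 => y = x or y = -x
Constraint: 2x^2 = 182 => x^2 = 91 => x = +/-sqrt(91)
Critical points: (sqrt(91), sqrt(91)), (-sqrt(91), -sqrt(91)), (sqrt(91), -sqrt(91)), (-sqrt(91), sqrt(91))
  y = x:  xy = x^2 = 91  at (sqrt(91), sqrt(91)) and (-sqrt(91), -sqrt(91))
  y = -x: xy = -x^2 = -91 at (sqrt(91), -sqrt(91)) and (-sqrt(91), sqrt(91))
Maximum xy = 91 at (sqrt(91), sqrt(91)) and (-sqrt(91), -sqrt(91))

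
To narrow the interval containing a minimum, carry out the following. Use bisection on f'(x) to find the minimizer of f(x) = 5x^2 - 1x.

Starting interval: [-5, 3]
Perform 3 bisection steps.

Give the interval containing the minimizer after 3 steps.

Finding critical point of f(x) = 5x^2 - 1x using bisection on f'(x) = 10x + -1.
f'(x) = 0 when x = 1/10.
Starting interval: [-5, 3]
Step 1: mid = -1, f'(mid) = -11, new interval = [-1, 3]
Step 2: mid = 1, f'(mid) = 9, new interval = [-1, 1]
Step 3: mid = 0, f'(mid) = -1, new interval = [0, 1]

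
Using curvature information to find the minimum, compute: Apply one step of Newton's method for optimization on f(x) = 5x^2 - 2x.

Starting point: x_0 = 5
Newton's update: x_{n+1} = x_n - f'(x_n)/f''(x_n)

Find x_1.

f(x) = 5x^2 - 2x
f'(x) = 10x + (-2), f''(x) = 10
Newton step: x_1 = x_0 - f'(x_0)/f''(x_0)
f'(5) = 48
x_1 = 5 - 48/10 = 1/5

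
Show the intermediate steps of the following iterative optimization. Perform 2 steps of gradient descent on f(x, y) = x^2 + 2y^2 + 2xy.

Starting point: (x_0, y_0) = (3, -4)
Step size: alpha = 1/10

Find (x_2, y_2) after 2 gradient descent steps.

f(x,y) = x^2 + 2y^2 + 2xy
grad_x = 2x + 2y, grad_y = 4y + 2x
Step 1: grad = (-2, -10), (16/5, -3)
Step 2: grad = (2/5, -28/5), (79/25, -61/25)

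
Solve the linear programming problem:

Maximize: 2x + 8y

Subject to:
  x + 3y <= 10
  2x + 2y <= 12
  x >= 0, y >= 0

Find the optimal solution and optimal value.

Feasible vertices: (0, 0), (0, 10/3), (4, 2), (6, 0)
Objective 2x + 8y at each:
  (0, 0): 0
  (0, 10/3): 80/3
  (4, 2): 24
  (6, 0): 12
Maximum is 80/3 at (0, 10/3).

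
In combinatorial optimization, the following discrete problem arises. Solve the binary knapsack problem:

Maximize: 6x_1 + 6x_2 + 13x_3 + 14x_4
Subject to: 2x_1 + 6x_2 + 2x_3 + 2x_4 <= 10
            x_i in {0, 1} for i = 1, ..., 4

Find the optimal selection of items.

Items: item 1 (v=6, w=2), item 2 (v=6, w=6), item 3 (v=13, w=2), item 4 (v=14, w=2)
Capacity: 10
Checking all 16 subsets (w = total weight, v = total value):
  {}: w = 0, v = 0
  {1}: w = 2, v = 6
  {2}: w = 6, v = 6
  {3}: w = 2, v = 13
  {4}: w = 2, v = 14
  {1, 2}: w = 8, v = 12
  {1, 3}: w = 4, v = 19
  {1, 4}: w = 4, v = 20
  {2, 3}: w = 8, v = 19
  {2, 4}: w = 8, v = 20
  {3, 4}: w = 4, v = 27
  {1, 2, 3}: w = 10, v = 25
  {1, 2, 4}: w = 10, v = 26
  {1, 3, 4}: w = 6, v = 33
  {2, 3, 4}: w = 10, v = 33
  {1, 2, 3, 4}: w = 12 > 10, infeasible
Best feasible subset: items [1, 3, 4]
(The same value 33 is also attained by {2, 3, 4}.)
Total weight: 6 <= 10, total value: 33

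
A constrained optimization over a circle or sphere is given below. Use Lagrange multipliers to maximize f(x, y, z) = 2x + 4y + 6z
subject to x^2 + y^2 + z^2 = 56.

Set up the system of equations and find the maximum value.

Lagrange conditions: 2 = 2*lambda*x, 4 = 2*lambda*y, 6 = 2*lambda*z
So x:2 = y:4 = z:6, i.e. x = 2t, y = 4t, z = 6t
Constraint: t^2*(2^2 + 4^2 + 6^2) = 56
  t^2 * 56 = 56  =>  t = sqrt(1)
Maximum = 2*2t + 4*4t + 6*6t = 56*sqrt(1) = 56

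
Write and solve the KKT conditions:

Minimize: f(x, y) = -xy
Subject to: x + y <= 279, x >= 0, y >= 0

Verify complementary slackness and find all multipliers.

Problem: min -xy s.t. x + y <= 279 (multiplier lambda), x >= 0 (mu_x), y >= 0 (mu_y)
KKT stationarity: -y + lambda - mu_x = 0, -x + lambda - mu_y = 0, with lambda, mu_x, mu_y >= 0
Complementary slackness: lambda*(x + y - 279) = 0, mu_x*x = 0, mu_y*y = 0
If lambda = 0: y = -mu_x <= 0 and x = -mu_y <= 0 force x = y = 0 with f = 0; but x = y = 279/2 is feasible with f = -77841/4 < 0, so this is not the minimum. Hence lambda > 0 and x + y = 279.
Try x > 0, y > 0 (so mu_x = mu_y = 0): y = lambda, x = lambda => x = y = lambda
x + y = 279 => 2*lambda = 279 => lambda = 279/2
x* = y* = 279/2 > 0, consistent with mu_x = mu_y = 0.
(Any feasible point with x = 0 or y = 0 has f = 0 > -77841/4, so the minimum is not on those boundaries.)
min(-xy) = -77841/4 (i.e. max xy = 77841/4)
Multipliers: lambda = 279/2, mu_x = 0, mu_y = 0
Complementary slackness: lambda*(x + y - 279) = 279/2*(279/2 + 279/2 - 279) = 0, mu_x*x = 0*279/2 = 0, mu_y*y = 0*279/2 = 0. Satisfied.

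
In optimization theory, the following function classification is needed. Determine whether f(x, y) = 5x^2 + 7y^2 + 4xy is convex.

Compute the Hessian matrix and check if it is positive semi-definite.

f(x,y) = 5x^2 + 7y^2 + 4xy
Hessian H = [[10, 4], [4, 14]]
trace(H) = 24, det(H) = 124
Eigenvalues: (24 +/- sqrt(80)) / 2 = 16.47, 7.528
Since both eigenvalues > 0, f is convex.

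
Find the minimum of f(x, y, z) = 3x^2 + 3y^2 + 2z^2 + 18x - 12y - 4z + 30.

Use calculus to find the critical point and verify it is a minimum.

f(x,y,z) = 3x^2 + 3y^2 + 2z^2 + 18x - 12y - 4z + 30
df/dx = 6x + (18) = 0 => x = -3
df/dy = 6y + (-12) = 0 => y = 2
df/dz = 4z + (-4) = 0 => z = 1
f(-3,2,1) = 3*(-3)^2 + 3*(2)^2 + 2*(1)^2 + 18*(-3) + -12*(2) + -4*(1) + 30 = -11
Hessian is diagonal with entries 6, 6, 4 > 0, confirmed minimum.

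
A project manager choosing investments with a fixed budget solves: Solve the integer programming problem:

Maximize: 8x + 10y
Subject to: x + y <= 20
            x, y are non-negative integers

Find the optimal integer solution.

Objective: 8x + 10y, constraint: x + y <= 20
Coefficient of y is 10 > coefficient of x is 8, so allocate the entire budget to y.
Optimal: x = 0, y = 20, value = 200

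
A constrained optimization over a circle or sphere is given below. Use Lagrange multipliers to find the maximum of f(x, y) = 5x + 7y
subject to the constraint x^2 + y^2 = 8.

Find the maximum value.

Set up Lagrange conditions: grad f = lambda * grad g
  5 = 2*lambda*x
  7 = 2*lambda*y
From these: x/y = 5/7, so x = 5t, y = 7t for some t.
Substitute into constraint: (5t)^2 + (7t)^2 = 8
  t^2 * 74 = 8
  t = sqrt(8/74)
Maximum = 5*x + 7*y = (5^2 + 7^2)*t = 74 * sqrt(8/74) = sqrt(592)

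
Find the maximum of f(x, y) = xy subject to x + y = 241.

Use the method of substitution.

Substitute y = 241 - x into f(x,y) = xy:
g(x) = x(241 - x) = 241x - x^2
g'(x) = 241 - 2x = 0  =>  x = 241/2
y = 241 - 241/2 = 241/2
Maximum value = (241/2) * (241/2) = 58081/4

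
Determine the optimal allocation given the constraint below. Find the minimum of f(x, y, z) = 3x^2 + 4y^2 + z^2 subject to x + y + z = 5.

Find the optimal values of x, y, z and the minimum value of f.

Using Lagrange multipliers on f = 3x^2 + 4y^2 + z^2 with constraint x + y + z = 5:
Conditions: 2*3*x = lambda, 2*4*y = lambda, 2*1*z = lambda
So x = lambda/6, y = lambda/8, z = lambda/2
Substituting into constraint: lambda * (19/24) = 5
lambda = 120/19
x = 20/19, y = 15/19, z = 60/19
Minimum value = 300/19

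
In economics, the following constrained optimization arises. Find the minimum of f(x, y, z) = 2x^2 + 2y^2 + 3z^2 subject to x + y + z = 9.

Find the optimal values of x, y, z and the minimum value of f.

Using Lagrange multipliers on f = 2x^2 + 2y^2 + 3z^2 with constraint x + y + z = 9:
Conditions: 2*2*x = lambda, 2*2*y = lambda, 2*3*z = lambda
So x = lambda/4, y = lambda/4, z = lambda/6
Substituting into constraint: lambda * (2/3) = 9
lambda = 27/2
x = 27/8, y = 27/8, z = 9/4
Minimum value = 243/4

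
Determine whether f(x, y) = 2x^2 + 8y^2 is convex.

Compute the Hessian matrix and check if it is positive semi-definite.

f(x,y) = 2x^2 + 8y^2
Hessian H = [[4, 0], [0, 16]]
trace(H) = 20, det(H) = 64
Eigenvalues: (20 +/- sqrt(144)) / 2 = 16, 4
Since both eigenvalues > 0, f is convex.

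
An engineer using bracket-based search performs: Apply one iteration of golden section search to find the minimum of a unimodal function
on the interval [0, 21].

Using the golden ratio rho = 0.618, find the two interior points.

Golden section search on [0, 21].
Golden ratio rho = 0.618 (approx).
Interior points:
  x_1 = 0 + (1-0.618)*21 = 8.0220
  x_2 = 0 + 0.618*21 = 12.9780
Compare f(x_1) and f(x_2) to determine which subinterval to keep.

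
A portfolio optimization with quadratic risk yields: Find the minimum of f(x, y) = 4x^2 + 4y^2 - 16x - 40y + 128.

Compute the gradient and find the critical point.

f(x,y) = 4x^2 + 4y^2 - 16x - 40y + 128
df/dx = 8x + (-16) = 0  =>  x = 2
df/dy = 8y + (-40) = 0  =>  y = 5
f(2, 5) = 4*(2)^2 + 4*(5)^2 + -16*(2) + -40*(5) + 128 = 12
Hessian is diagonal with entries 8, 8 > 0, so this is a minimum.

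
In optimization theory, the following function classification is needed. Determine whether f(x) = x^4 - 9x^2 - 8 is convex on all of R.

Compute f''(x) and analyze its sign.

f(x) = x^4 - 9x^2 - 8
f'(x) = 4x^3 + -18x
f''(x) = 12x^2 + -18
f''(0) = -18 < 0, so not convex near x = 0
Therefore, f is not globally convex on R.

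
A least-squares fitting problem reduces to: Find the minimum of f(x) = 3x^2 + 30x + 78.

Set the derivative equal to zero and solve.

f(x) = 3x^2 + 30x + 78
f'(x) = 6x + (30) = 0
x = -30/6 = -5
f(-5) = 3
Since f''(x) = 6 > 0, this is a minimum.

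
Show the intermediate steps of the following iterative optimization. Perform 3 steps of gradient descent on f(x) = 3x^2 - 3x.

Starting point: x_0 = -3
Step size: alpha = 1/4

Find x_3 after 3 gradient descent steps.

f(x) = 3x^2 - 3x, f'(x) = 6x + (-3)
Step 1: f'(-3) = -21, x_1 = -3 - 1/4 * -21 = 9/4
Step 2: f'(9/4) = 21/2, x_2 = 9/4 - 1/4 * 21/2 = -3/8
Step 3: f'(-3/8) = -21/4, x_3 = -3/8 - 1/4 * -21/4 = 15/16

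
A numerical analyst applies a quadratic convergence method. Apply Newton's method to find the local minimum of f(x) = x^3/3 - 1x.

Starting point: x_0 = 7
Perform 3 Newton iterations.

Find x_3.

f(x) = x^3/3 - 1x
f'(x) = x^2 - 1, f''(x) = 2x
Newton update: x_{n+1} = x_n - (x_n^2 - 1)/(2*x_n)
Step 1: x_0 = 7, f'=48, f''=14, x_1 = 25/7
Step 2: x_1 = 25/7, f'=576/49, f''=50/7, x_2 = 337/175
Step 3: x_2 = 337/175, f'=82944/30625, f''=674/175, x_3 = 72097/58975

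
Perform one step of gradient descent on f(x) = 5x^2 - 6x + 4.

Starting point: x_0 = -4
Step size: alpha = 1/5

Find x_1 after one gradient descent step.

f(x) = 5x^2 - 6x + 4
f'(x) = 10x - 6
f'(-4) = 10*-4 + (-6) = -46
x_1 = x_0 - alpha * f'(x_0) = -4 - 1/5 * -46 = 26/5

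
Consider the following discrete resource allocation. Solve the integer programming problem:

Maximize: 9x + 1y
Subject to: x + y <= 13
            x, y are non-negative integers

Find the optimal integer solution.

Objective: 9x + 1y, constraint: x + y <= 13
Coefficient of x is 9 >= coefficient of y is 1, so allocate the entire budget to x.
Optimal: x = 13, y = 0, value = 117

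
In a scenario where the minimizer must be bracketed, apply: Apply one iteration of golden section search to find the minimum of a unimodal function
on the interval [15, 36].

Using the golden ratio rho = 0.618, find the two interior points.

Golden section search on [15, 36].
Golden ratio rho = 0.618 (approx).
Interior points:
  x_1 = 15 + (1-0.618)*21 = 23.0220
  x_2 = 15 + 0.618*21 = 27.9780
Compare f(x_1) and f(x_2) to determine which subinterval to keep.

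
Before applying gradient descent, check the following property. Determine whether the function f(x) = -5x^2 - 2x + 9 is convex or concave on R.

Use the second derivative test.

f(x) = -5x^2 - 2x + 9
f'(x) = -10x - 2
f''(x) = -10
Since f''(x) = -10 < 0 for all x, f is concave on R.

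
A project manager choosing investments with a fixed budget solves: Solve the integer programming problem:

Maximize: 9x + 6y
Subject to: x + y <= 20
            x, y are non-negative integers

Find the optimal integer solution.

Objective: 9x + 6y, constraint: x + y <= 20
Coefficient of x is 9 >= coefficient of y is 6, so allocate the entire budget to x.
Optimal: x = 20, y = 0, value = 180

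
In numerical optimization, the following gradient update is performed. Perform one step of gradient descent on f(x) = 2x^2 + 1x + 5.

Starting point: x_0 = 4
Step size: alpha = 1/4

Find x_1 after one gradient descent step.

f(x) = 2x^2 + 1x + 5
f'(x) = 4x + 1
f'(4) = 4*4 + (1) = 17
x_1 = x_0 - alpha * f'(x_0) = 4 - 1/4 * 17 = -1/4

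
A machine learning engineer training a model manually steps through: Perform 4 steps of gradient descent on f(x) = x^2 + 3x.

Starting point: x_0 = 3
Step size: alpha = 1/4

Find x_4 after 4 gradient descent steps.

f(x) = x^2 + 3x, f'(x) = 2x + (3)
Step 1: f'(3) = 9, x_1 = 3 - 1/4 * 9 = 3/4
Step 2: f'(3/4) = 9/2, x_2 = 3/4 - 1/4 * 9/2 = -3/8
Step 3: f'(-3/8) = 9/4, x_3 = -3/8 - 1/4 * 9/4 = -15/16
Step 4: f'(-15/16) = 9/8, x_4 = -15/16 - 1/4 * 9/8 = -39/32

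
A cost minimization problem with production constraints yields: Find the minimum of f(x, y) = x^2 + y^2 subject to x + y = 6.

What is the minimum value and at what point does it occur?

Substitute y = 6 - x into f(x,y) = x^2 + y^2:
g(x) = x^2 + (6 - x)^2 = 2x^2 - 12x + 36
g'(x) = 4x - 12 = 0  =>  x = 3
y = 6 - 3 = 3
Minimum value = 3^2 + 3^2 = 18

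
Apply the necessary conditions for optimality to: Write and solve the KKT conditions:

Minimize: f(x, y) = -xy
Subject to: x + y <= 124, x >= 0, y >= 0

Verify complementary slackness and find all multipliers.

Problem: min -xy s.t. x + y <= 124 (multiplier lambda), x >= 0 (mu_x), y >= 0 (mu_y)
KKT stationarity: -y + lambda - mu_x = 0, -x + lambda - mu_y = 0, with lambda, mu_x, mu_y >= 0
Complementary slackness: lambda*(x + y - 124) = 0, mu_x*x = 0, mu_y*y = 0
If lambda = 0: y = -mu_x <= 0 and x = -mu_y <= 0 force x = y = 0 with f = 0; but x = y = 62 is feasible with f = -3844 < 0, so this is not the minimum. Hence lambda > 0 and x + y = 124.
Try x > 0, y > 0 (so mu_x = mu_y = 0): y = lambda, x = lambda => x = y = lambda
x + y = 124 => 2*lambda = 124 => lambda = 62
x* = y* = 62 > 0, consistent with mu_x = mu_y = 0.
(Any feasible point with x = 0 or y = 0 has f = 0 > -3844, so the minimum is not on those boundaries.)
min(-xy) = -3844 (i.e. max xy = 3844)
Multipliers: lambda = 62, mu_x = 0, mu_y = 0
Complementary slackness: lambda*(x + y - 124) = 62*(62 + 62 - 124) = 0, mu_x*x = 0*62 = 0, mu_y*y = 0*62 = 0. Satisfied.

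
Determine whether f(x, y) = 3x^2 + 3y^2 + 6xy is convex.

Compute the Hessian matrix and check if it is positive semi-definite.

f(x,y) = 3x^2 + 3y^2 + 6xy
Hessian H = [[6, 6], [6, 6]]
trace(H) = 12, det(H) = 0
Eigenvalues: (12 +/- sqrt(144)) / 2 = 12, 0
Since both eigenvalues >= 0, f is convex.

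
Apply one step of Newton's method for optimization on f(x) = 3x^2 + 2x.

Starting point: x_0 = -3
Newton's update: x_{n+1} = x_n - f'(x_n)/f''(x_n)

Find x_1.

f(x) = 3x^2 + 2x
f'(x) = 6x + (2), f''(x) = 6
Newton step: x_1 = x_0 - f'(x_0)/f''(x_0)
f'(-3) = -16
x_1 = -3 - -16/6 = -1/3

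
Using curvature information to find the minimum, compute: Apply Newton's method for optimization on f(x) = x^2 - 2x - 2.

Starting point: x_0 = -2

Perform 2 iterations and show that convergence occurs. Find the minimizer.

f(x) = x^2 - 2x - 2, f'(x) = 2x + (-2), f''(x) = 2
Step 1: f'(-2) = -6, x_1 = -2 - -6/2 = 1
Step 2: f'(1) = 0, x_2 = 1 (converged)
Newton's method converges in 1 step for quadratics.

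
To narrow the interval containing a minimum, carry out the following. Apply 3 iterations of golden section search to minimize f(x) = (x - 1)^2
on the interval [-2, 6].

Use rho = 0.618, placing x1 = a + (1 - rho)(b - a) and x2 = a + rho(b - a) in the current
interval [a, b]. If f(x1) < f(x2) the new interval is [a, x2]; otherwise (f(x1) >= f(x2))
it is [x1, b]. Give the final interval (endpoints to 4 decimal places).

Golden section search for min of f(x) = (x - 1)^2 on [-2, 6].
Each step: x1 = a + (1 - rho)(b - a), x2 = a + rho(b - a); if f(x1) < f(x2) keep [a, x2], otherwise keep [x1, b].
Step 1: [-2.0000, 6.0000], x1=1.0560 (f=0.0031), x2=2.9440 (f=3.7791); f(x1) < f(x2) => keep [-2.0000, 2.9440]
Step 2: [-2.0000, 2.9440], x1=-0.1114 (f=1.2352), x2=1.0554 (f=0.0031); f(x1) > f(x2) => keep [-0.1114, 2.9440]
Step 3: [-0.1114, 2.9440], x1=1.0558 (f=0.0031), x2=1.7768 (f=0.6035); f(x1) < f(x2) => keep [-0.1114, 1.7768]
Final interval: [-0.1114, 1.7768]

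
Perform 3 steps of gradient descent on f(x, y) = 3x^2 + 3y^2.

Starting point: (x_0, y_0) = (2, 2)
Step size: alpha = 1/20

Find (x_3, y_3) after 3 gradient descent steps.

f(x,y) = 3x^2 + 3y^2
grad_x = 6x + 0y, grad_y = 6y + 0x
Step 1: grad = (12, 12), (7/5, 7/5)
Step 2: grad = (42/5, 42/5), (49/50, 49/50)
Step 3: grad = (147/25, 147/25), (343/500, 343/500)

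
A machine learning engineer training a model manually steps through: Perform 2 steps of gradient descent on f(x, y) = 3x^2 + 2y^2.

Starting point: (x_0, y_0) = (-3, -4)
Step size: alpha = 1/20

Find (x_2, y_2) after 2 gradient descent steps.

f(x,y) = 3x^2 + 2y^2
grad_x = 6x + 0y, grad_y = 4y + 0x
Step 1: grad = (-18, -16), (-21/10, -16/5)
Step 2: grad = (-63/5, -64/5), (-147/100, -64/25)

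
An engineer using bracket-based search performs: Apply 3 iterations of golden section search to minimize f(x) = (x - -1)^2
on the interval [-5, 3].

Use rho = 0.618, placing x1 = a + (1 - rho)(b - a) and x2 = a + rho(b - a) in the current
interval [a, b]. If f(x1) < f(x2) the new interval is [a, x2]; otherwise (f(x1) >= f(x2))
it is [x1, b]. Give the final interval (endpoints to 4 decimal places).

Golden section search for min of f(x) = (x - -1)^2 on [-5, 3].
Each step: x1 = a + (1 - rho)(b - a), x2 = a + rho(b - a); if f(x1) < f(x2) keep [a, x2], otherwise keep [x1, b].
Step 1: [-5.0000, 3.0000], x1=-1.9440 (f=0.8911), x2=-0.0560 (f=0.8911); f(x1) = f(x2) (tie, not '<') => keep [-1.9440, 3.0000]
Step 2: [-1.9440, 3.0000], x1=-0.0554 (f=0.8923), x2=1.1114 (f=4.4580); f(x1) < f(x2) => keep [-1.9440, 1.1114]
Step 3: [-1.9440, 1.1114], x1=-0.7768 (f=0.0498), x2=-0.0558 (f=0.8916); f(x1) < f(x2) => keep [-1.9440, -0.0558]
Final interval: [-1.9440, -0.0558]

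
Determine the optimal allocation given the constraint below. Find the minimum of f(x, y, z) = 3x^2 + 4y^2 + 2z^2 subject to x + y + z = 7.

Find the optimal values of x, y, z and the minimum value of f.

Using Lagrange multipliers on f = 3x^2 + 4y^2 + 2z^2 with constraint x + y + z = 7:
Conditions: 2*3*x = lambda, 2*4*y = lambda, 2*2*z = lambda
So x = lambda/6, y = lambda/8, z = lambda/4
Substituting into constraint: lambda * (13/24) = 7
lambda = 168/13
x = 28/13, y = 21/13, z = 42/13
Minimum value = 588/13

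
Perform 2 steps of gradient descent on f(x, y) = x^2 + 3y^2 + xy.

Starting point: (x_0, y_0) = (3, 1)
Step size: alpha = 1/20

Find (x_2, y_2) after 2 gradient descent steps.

f(x,y) = x^2 + 3y^2 + xy
grad_x = 2x + 1y, grad_y = 6y + 1x
Step 1: grad = (7, 9), (53/20, 11/20)
Step 2: grad = (117/20, 119/20), (943/400, 101/400)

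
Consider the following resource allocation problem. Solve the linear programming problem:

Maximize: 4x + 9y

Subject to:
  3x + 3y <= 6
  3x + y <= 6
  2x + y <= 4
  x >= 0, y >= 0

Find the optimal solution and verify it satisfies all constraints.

Feasible vertices: (0, 0), (0, 2), (2, 0)
Objective 4x + 9y at each vertex:
  (0, 0): 0
  (0, 2): 18
  (2, 0): 8
Maximum is 18 at (0, 2).
Verify constraints at (x, y) = (0, 2):
  3*0 + 3*2 = 6 <= 6 (active)
  3*0 + 1*2 = 2 <= 6
  2*0 + 1*2 = 2 <= 4
  x = 0 >= 0, y = 2 >= 0. All constraints satisfied.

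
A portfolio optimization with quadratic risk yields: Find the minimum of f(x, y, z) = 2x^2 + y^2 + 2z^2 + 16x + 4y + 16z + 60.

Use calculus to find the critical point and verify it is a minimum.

f(x,y,z) = 2x^2 + y^2 + 2z^2 + 16x + 4y + 16z + 60
df/dx = 4x + (16) = 0 => x = -4
df/dy = 2y + (4) = 0 => y = -2
df/dz = 4z + (16) = 0 => z = -4
f(-4,-2,-4) = 2*(-4)^2 + 1*(-2)^2 + 2*(-4)^2 + 16*(-4) + 4*(-2) + 16*(-4) + 60 = -8
Hessian is diagonal with entries 4, 2, 4 > 0, confirmed minimum.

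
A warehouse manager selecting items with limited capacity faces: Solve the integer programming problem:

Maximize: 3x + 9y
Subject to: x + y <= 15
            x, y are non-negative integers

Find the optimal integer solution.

Objective: 3x + 9y, constraint: x + y <= 15
Coefficient of y is 9 > coefficient of x is 3, so allocate the entire budget to y.
Optimal: x = 0, y = 15, value = 135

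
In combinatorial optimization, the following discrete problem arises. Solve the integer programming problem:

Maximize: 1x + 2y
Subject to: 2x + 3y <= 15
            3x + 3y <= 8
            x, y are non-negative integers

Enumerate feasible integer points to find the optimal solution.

Constraint 1: 2x + 3y <= 15
Constraint 2: 3x + 3y <= 8
Feasible x range (need y >= 0): 0 <= x <= min(15/2, 8/3) => x in {0, ..., 2}.
Enumerate feasible integer points row by row (the coefficient of y is 2 > 0, so for each x the largest feasible y gives the best value):
  x = 0: y <= min((15 - 2*0)/3, (8 - 3*0)/3) => y in {0, ..., 2}; best 1*0 + 2*2 = 4
  x = 1: y <= min((15 - 2*1)/3, (8 - 3*1)/3) => y in {0, ..., 1}; best 1*1 + 2*1 = 3
  x = 2: y <= min((15 - 2*2)/3, (8 - 3*2)/3) => y in {0}; best 1*2 + 2*0 = 2
The maximum 1x + 2y = 4 is achieved at x = 0, y = 2.
Check: 2*0 + 3*2 = 6 <= 15 and 3*0 + 3*2 = 6 <= 8.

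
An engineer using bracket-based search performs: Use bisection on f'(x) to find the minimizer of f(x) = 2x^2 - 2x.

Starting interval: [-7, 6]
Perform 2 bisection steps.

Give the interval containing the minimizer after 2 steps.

Finding critical point of f(x) = 2x^2 - 2x using bisection on f'(x) = 4x + -2.
f'(x) = 0 when x = 1/2.
Starting interval: [-7, 6]
Step 1: mid = -1/2, f'(mid) = -4, new interval = [-1/2, 6]
Step 2: mid = 11/4, f'(mid) = 9, new interval = [-1/2, 11/4]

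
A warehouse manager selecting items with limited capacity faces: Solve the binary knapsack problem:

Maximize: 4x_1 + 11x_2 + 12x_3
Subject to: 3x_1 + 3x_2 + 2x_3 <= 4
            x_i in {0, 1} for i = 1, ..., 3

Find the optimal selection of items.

Items: item 1 (v=4, w=3), item 2 (v=11, w=3), item 3 (v=12, w=2)
Capacity: 4
Checking all 8 subsets (w = total weight, v = total value):
  {}: w = 0, v = 0
  {1}: w = 3, v = 4
  {2}: w = 3, v = 11
  {3}: w = 2, v = 12
  {1, 2}: w = 6 > 4, infeasible
  {1, 3}: w = 5 > 4, infeasible
  {2, 3}: w = 5 > 4, infeasible
  {1, 2, 3}: w = 8 > 4, infeasible
Best feasible subset: items [3]
Total weight: 2 <= 4, total value: 12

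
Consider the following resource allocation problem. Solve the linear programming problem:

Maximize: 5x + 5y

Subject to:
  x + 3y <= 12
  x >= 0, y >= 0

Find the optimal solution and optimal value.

The feasible region has vertices at [(0, 0), (12, 0), (0, 4)].
Checking objective 5x + 5y at each vertex:
  (0, 0): 5*0 + 5*0 = 0
  (12, 0): 5*12 + 5*0 = 60
  (0, 4): 5*0 + 5*4 = 20
Maximum is 60 at (12, 0).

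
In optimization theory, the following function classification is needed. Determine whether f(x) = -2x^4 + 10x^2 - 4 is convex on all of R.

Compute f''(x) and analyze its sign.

f(x) = -2x^4 + 10x^2 - 4
f'(x) = -8x^3 + 20x
f''(x) = -24x^2 + 20
f''(x) = -24x^2 + 20 -> -inf as |x| -> inf
Therefore, f is not globally convex on R.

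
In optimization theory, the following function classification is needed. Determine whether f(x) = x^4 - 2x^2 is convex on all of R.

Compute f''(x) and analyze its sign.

f(x) = x^4 - 2x^2
f'(x) = 4x^3 + -4x
f''(x) = 12x^2 + -4
f''(0) = -4 < 0, so not convex near x = 0
Therefore, f is not globally convex on R.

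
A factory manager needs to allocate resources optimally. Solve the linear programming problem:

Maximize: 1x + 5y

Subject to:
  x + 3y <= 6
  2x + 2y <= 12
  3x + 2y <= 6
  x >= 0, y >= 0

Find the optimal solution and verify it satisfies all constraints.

Feasible vertices: (0, 0), (0, 2), (6/7, 12/7), (2, 0)
Objective 1x + 5y at each vertex:
  (0, 0): 0
  (0, 2): 10
  (6/7, 12/7): 66/7
  (2, 0): 2
Maximum is 10 at (0, 2).
Verify constraints at (x, y) = (0, 2):
  1*0 + 3*2 = 6 <= 6 (active)
  2*0 + 2*2 = 4 <= 12
  3*0 + 2*2 = 4 <= 6
  x = 0 >= 0, y = 2 >= 0. All constraints satisfied.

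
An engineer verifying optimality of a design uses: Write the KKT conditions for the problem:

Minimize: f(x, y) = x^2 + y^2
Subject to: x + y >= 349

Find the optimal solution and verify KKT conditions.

KKT conditions for min x^2 + y^2 s.t. x + y >= 349:
Stationarity: 2x = mu, 2y = mu
So x = y = mu/2.
Complementary slackness: mu*(x + y - 349) = 0
Primal feasibility: x + y >= 349; dual feasibility: mu >= 0
If mu = 0 then x = y = 0, but 0 + 0 < 349 is infeasible, so the constraint is active.
Constraint active: x + y = 2*(mu/2) = 349 => mu = 349
x = y = 349/2, f = 121801/2
Verify: stationarity 2*(349/2) = 349 = mu; primal 349/2 + 349/2 = 349 >= 349; dual mu = 349 >= 0; complementary slackness 349*(349 - 349) = 0. All KKT conditions hold.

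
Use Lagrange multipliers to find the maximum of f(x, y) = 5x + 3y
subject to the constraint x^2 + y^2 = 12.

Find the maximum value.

Set up Lagrange conditions: grad f = lambda * grad g
  5 = 2*lambda*x
  3 = 2*lambda*y
From these: x/y = 5/3, so x = 5t, y = 3t for some t.
Substitute into constraint: (5t)^2 + (3t)^2 = 12
  t^2 * 34 = 12
  t = sqrt(12/34)
Maximum = 5*x + 3*y = (5^2 + 3^2)*t = 34 * sqrt(12/34) = sqrt(408)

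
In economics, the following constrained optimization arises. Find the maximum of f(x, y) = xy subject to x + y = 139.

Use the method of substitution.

Substitute y = 139 - x into f(x,y) = xy:
g(x) = x(139 - x) = 139x - x^2
g'(x) = 139 - 2x = 0  =>  x = 139/2
y = 139 - 139/2 = 139/2
Maximum value = (139/2) * (139/2) = 19321/4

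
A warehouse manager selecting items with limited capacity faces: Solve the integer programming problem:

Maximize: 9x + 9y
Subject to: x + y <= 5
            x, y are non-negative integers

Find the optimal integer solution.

Objective: 9x + 9y, constraint: x + y <= 5
Coefficient of x is 9 >= coefficient of y is 9, so allocate the entire budget to x.
Optimal: x = 5, y = 0, value = 45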